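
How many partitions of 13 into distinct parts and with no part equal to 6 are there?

14

They are:
13
12 + 1
11 + 2
10 + 3
10 + 2 + 1
9 + 4
9 + 3 + 1
8 + 5
8 + 4 + 1
8 + 3 + 2
7 + 5 + 1
7 + 4 + 2
7 + 3 + 2 + 1
5 + 4 + 3 + 1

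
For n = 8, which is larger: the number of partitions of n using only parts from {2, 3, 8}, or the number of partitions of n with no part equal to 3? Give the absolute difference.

Partitions of 8 using only parts from {2, 3, 8}: 3.
Partitions of 8 with no part equal to 3: 15.
|3 − 15| = 12.

12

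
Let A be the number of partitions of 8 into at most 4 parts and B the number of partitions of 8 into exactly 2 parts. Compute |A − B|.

11

Partitions of 8 into at most 4 parts: 15.
Partitions of 8 into exactly 2 parts: 4.
|15 − 4| = 11.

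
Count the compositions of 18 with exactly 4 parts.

680

Equivalently, choose which 3 of the 17 gaps become plus signs: C(17,3) = 680.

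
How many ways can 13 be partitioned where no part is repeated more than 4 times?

76

A full systematic count gives 76.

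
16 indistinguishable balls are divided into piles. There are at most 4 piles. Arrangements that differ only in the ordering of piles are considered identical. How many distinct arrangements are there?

64

A partial list (first 12 by largest part):
16
15 + 1
14 + 2
14 + 1 + 1
13 + 3
13 + 2 + 1
13 + 1 + 1 + 1
12 + 4
12 + 3 + 1
12 + 2 + 2
12 + 2 + 1 + 1
11 + 5
…and 52 more, for 64 total.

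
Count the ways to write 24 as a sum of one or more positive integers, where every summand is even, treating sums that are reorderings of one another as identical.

77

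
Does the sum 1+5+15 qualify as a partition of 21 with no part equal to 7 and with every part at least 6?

The parts sum to 21, and the condition 'every summand is at least 6' is violated.

No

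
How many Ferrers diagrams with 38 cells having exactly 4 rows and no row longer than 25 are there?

358

Systematic enumeration (by largest part, then next-largest, …) yields 358.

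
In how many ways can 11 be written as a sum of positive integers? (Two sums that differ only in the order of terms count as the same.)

56

A partial list (first 12 by largest part):
11
10+1
9+2
9+1+1
8+3
8+2+1
8+1+1+1
7+4
7+3+1
7+2+2
7+2+1+1
7+1+1+1+1
…and 44 more, for 56 total.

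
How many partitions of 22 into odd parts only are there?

89

Counting exhaustively, 89 partitions satisfy the conditions.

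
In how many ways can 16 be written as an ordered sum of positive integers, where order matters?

The number of compositions of n is 2^(n−1); here 2^15 = 32768.

32768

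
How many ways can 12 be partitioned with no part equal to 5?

62

A partial list (first 12 by largest part):
12
1,11
2,10
1,1,10
3,9
1,2,9
1,1,1,9
4,8
1,3,8
2,2,8
1,1,2,8
1,1,1,1,8
…and 50 more, for 62 total.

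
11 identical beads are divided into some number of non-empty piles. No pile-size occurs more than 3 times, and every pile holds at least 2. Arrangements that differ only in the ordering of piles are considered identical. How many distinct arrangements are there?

Listing the qualifying partitions of 11:
11
2,9
3,8
4,7
2,2,7
5,6
2,3,6
2,4,5
3,3,5
2,2,2,5
3,4,4
2,2,3,4
2,3,3,3

13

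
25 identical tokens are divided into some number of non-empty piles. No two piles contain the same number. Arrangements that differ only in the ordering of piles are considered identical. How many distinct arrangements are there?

142

Enumerating by decreasing first part gives 142 partitions in all.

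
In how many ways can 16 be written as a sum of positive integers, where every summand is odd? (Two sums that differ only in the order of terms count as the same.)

32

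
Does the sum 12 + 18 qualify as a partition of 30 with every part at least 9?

Yes

The parts sum to 30, and the condition 'every summand is at least 9' holds.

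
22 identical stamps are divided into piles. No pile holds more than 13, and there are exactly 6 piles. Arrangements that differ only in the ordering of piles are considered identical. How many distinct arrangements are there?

129

There are 129 such partitions.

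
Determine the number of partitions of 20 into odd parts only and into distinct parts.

7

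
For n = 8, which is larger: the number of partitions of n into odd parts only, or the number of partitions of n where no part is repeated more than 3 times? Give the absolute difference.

Partitions of 8 into odd parts only: 6.
Partitions of 8 where no part is repeated more than 3 times: 16.
|6 − 16| = 10.

10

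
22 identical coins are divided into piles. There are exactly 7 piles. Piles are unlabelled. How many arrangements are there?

131

Enumerating by decreasing first part gives 131 partitions in all.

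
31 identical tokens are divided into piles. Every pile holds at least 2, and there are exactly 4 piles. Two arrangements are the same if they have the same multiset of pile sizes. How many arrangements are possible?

150

Enumerating by decreasing first part gives 150 partitions in all.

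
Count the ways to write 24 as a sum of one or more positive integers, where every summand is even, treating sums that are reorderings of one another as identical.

Enumerating by decreasing first part gives 77 partitions in all.

77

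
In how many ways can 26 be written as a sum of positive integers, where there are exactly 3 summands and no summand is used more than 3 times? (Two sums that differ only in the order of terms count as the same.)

56

There are too many to list fully; the first 12 (by largest part) are:
24,1,1
23,2,1
22,3,1
22,2,2
21,4,1
21,3,2
20,5,1
20,4,2
20,3,3
19,6,1
19,5,2
19,4,3
…and 44 more, for 56 total.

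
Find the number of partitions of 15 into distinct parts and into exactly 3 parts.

12

The partitions of 15 that satisfy the conditions:
12+2+1
11+3+1
10+4+1
10+3+2
9+5+1
9+4+2
8+6+1
8+5+2
8+4+3
7+6+2
7+5+3
6+5+4
Counting gives 12.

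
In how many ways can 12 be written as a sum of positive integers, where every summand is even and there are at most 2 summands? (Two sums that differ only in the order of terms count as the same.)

4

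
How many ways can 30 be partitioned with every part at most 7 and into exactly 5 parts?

7

Listing the qualifying partitions of 30:
7+7+7+7+2
7+7+7+6+3
7+7+7+5+4
7+7+6+6+4
7+7+6+5+5
7+6+6+6+5
6+6+6+6+6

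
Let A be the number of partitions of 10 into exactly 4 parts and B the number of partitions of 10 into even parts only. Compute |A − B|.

2

Partitions of 10 into exactly 4 parts: 9.
Partitions of 10 into even parts only: 7.
|9 − 7| = 2.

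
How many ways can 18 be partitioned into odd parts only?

46

A partial list (first 12 by largest part):
17+1
15+3
15+1+1+1
13+5
13+3+1+1
13+1+1+1+1+1
11+7
11+5+1+1
11+3+3+1
11+3+1+1+1+1
11+1+1+1+1+1+1+1
9+9
…and 34 more, for 46 total.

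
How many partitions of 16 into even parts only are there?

22

They are:
16
14+2
12+4
12+2+2
10+6
10+4+2
10+2+2+2
8+8
8+6+2
8+4+4
8+4+2+2
8+2+2+2+2
6+6+4
6+6+2+2
6+4+4+2
6+4+2+2+2
6+2+2+2+2+2
4+4+4+4
4+4+4+2+2
4+4+2+2+2+2
4+2+2+2+2+2+2
2+2+2+2+2+2+2+2
Counting gives 22.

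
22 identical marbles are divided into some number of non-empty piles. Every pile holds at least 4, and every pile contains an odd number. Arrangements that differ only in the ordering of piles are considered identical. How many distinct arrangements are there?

Listing the qualifying partitions of 22:
17+5
15+7
13+9
11+11
7+5+5+5
Counting gives 5.

5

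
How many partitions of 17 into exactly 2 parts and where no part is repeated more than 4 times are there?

8

The partitions of 17 that satisfy the conditions:
1,16
2,15
3,14
4,13
5,12
6,11
7,10
8,9
Counting gives 8.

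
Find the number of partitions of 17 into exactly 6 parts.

A partial list (first 12 by largest part):
1, 1, 1, 1, 1, 12
1, 1, 1, 1, 2, 11
1, 1, 1, 1, 3, 10
1, 1, 1, 2, 2, 10
1, 1, 1, 1, 4, 9
1, 1, 1, 2, 3, 9
1, 1, 2, 2, 2, 9
1, 1, 1, 1, 5, 8
1, 1, 1, 2, 4, 8
1, 1, 1, 3, 3, 8
1, 1, 2, 2, 3, 8
1, 2, 2, 2, 2, 8
…and 32 more, for 44 total.

44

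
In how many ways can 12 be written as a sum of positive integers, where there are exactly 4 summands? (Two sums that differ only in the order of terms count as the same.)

Enumerating:
9 + 1 + 1 + 1
8 + 2 + 1 + 1
7 + 3 + 1 + 1
7 + 2 + 2 + 1
6 + 4 + 1 + 1
6 + 3 + 2 + 1
6 + 2 + 2 + 2
5 + 5 + 1 + 1
5 + 4 + 2 + 1
5 + 3 + 3 + 1
5 + 3 + 2 + 2
4 + 4 + 3 + 1
4 + 4 + 2 + 2
4 + 3 + 3 + 2
3 + 3 + 3 + 3

15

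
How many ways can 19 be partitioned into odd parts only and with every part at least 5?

3

The partitions of 19 that satisfy the conditions:
19
5,5,9
5,7,7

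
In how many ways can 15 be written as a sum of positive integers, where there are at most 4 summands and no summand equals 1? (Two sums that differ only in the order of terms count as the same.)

30

There are too many to list fully; the first 12 (by largest part) are:
15
2 + 13
3 + 12
4 + 11
2 + 2 + 11
5 + 10
2 + 3 + 10
6 + 9
2 + 4 + 9
3 + 3 + 9
2 + 2 + 2 + 9
7 + 8
…and 18 more, for 30 total.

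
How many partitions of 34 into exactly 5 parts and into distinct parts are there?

164

There are 164 such partitions.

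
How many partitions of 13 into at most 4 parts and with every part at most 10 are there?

35

A partial list (first 12 by largest part):
3+10
1+2+10
1+1+1+10
4+9
1+3+9
2+2+9
1+1+2+9
5+8
1+4+8
2+3+8
1+1+3+8
1+2+2+8
…and 23 more, for 35 total.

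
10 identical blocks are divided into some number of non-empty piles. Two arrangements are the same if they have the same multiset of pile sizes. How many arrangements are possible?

42

A partial list (first 12 by largest part):
10
9+1
8+2
8+1+1
7+3
7+2+1
7+1+1+1
6+4
6+3+1
6+2+2
6+2+1+1
6+1+1+1+1
…and 30 more, for 42 total.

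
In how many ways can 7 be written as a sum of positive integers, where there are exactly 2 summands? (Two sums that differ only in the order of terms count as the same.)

Listing the qualifying partitions of 7:
1 + 6
2 + 5
3 + 4
Counting gives 3.

3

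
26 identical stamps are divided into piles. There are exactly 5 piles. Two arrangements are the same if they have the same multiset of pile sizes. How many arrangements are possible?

221

Direct enumeration gives 221 partitions.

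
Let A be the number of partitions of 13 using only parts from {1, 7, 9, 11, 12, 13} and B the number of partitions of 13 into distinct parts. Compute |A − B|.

Partitions of 13 using only parts from {1, 7, 9, 11, 12, 13}: 6.
Partitions of 13 into distinct parts: 18.
|6 − 18| = 12.

12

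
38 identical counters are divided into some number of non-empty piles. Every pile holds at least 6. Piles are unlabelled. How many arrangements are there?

126

Systematic enumeration (by largest part, then next-largest, …) yields 126.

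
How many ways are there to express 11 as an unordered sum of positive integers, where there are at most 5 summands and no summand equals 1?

Listing the qualifying partitions of 11:
11
9 + 2
8 + 3
7 + 4
7 + 2 + 2
6 + 5
6 + 3 + 2
5 + 4 + 2
5 + 3 + 3
5 + 2 + 2 + 2
4 + 4 + 3
4 + 3 + 2 + 2
3 + 3 + 3 + 2
3 + 2 + 2 + 2 + 2
That's 14 in total.

14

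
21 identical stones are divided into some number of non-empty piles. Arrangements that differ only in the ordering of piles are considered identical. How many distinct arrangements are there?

792

Counting exhaustively, 792 partitions satisfy the conditions.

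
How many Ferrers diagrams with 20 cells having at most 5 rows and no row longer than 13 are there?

Direct enumeration gives 165 partitions.

165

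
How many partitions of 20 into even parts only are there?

There are too many to list fully; the first 12 (by largest part) are:
20
18+2
16+4
16+2+2
14+6
14+4+2
14+2+2+2
12+8
12+6+2
12+4+4
12+4+2+2
12+2+2+2+2
…and 30 more, for 42 total.

42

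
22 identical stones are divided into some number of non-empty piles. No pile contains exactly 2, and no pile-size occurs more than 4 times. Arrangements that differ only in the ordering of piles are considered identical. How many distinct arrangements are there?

There are 246 such partitions.

246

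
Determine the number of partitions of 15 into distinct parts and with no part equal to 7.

22

Enumerating:
15
14, 1
13, 2
12, 3
12, 2, 1
11, 4
11, 3, 1
10, 5
10, 4, 1
10, 3, 2
9, 6
9, 5, 1
9, 4, 2
9, 3, 2, 1
8, 6, 1
8, 5, 2
8, 4, 3
8, 4, 2, 1
6, 5, 4
6, 5, 3, 1
6, 4, 3, 2
5, 4, 3, 2, 1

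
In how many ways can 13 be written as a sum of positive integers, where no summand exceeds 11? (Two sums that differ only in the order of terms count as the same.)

Direct enumeration gives 99 partitions.

99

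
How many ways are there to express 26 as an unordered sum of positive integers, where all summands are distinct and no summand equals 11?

140

A full systematic count gives 140.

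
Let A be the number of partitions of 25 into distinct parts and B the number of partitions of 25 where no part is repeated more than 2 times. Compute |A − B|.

371

Partitions of 25 into distinct parts: 142.
Partitions of 25 where no part is repeated more than 2 times: 513.
|142 − 513| = 371.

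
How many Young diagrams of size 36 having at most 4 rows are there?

A full systematic count gives 478.

478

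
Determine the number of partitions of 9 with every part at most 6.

A partial list (first 12 by largest part):
6 + 3
6 + 2 + 1
6 + 1 + 1 + 1
5 + 4
5 + 3 + 1
5 + 2 + 2
5 + 2 + 1 + 1
5 + 1 + 1 + 1 + 1
4 + 4 + 1
4 + 3 + 2
4 + 3 + 1 + 1
4 + 2 + 2 + 1
…and 14 more, for 26 total.

26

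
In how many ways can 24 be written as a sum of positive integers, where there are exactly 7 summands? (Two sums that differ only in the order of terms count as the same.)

Direct enumeration gives 201 partitions.

201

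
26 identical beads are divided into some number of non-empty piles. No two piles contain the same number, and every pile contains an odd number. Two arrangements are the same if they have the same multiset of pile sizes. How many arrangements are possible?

12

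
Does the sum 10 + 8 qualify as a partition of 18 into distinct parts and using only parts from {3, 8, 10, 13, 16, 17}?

The parts sum to 18, and the condition 'all summands are distinct' holds; the condition 'each summand belongs to {3, 8, 10, 13, 16, 17}' holds.

Yes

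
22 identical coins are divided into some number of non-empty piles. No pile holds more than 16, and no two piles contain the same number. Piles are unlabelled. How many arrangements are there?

Enumerating by decreasing first part gives 79 partitions in all.

79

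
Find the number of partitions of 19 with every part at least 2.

There are 105 such partitions.

105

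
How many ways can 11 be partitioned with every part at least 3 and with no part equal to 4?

Enumerating:
11
3+8
5+6
3+3+5
Counting gives 4.

4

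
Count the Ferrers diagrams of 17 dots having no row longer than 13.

290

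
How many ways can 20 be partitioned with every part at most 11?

560

Direct enumeration gives 560 partitions.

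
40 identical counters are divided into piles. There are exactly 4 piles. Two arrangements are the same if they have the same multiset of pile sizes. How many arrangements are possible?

Direct enumeration gives 478 partitions.

478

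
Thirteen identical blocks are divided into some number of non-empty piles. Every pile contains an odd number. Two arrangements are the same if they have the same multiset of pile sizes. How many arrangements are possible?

18

They are:
13
11, 1, 1
9, 3, 1
9, 1, 1, 1, 1
7, 5, 1
7, 3, 3
7, 3, 1, 1, 1
7, 1, 1, 1, 1, 1, 1
5, 5, 3
5, 5, 1, 1, 1
5, 3, 3, 1, 1
5, 3, 1, 1, 1, 1, 1
5, 1, 1, 1, 1, 1, 1, 1, 1
3, 3, 3, 3, 1
3, 3, 3, 1, 1, 1, 1
3, 3, 1, 1, 1, 1, 1, 1, 1
3, 1, 1, 1, 1, 1, 1, 1, 1, 1, 1
1, 1, 1, 1, 1, 1, 1, 1, 1, 1, 1, 1, 1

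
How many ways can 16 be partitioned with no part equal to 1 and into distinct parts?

Listing the qualifying partitions of 16:
16
14,2
13,3
12,4
11,5
11,3,2
10,6
10,4,2
9,7
9,5,2
9,4,3
8,6,2
8,5,3
7,6,3
7,5,4
7,4,3,2
6,5,3,2

17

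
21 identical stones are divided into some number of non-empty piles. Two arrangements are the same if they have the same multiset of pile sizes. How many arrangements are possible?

792

Counting exhaustively, 792 partitions satisfy the conditions.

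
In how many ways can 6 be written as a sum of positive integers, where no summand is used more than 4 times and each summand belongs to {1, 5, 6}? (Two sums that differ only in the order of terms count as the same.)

2

Listing the qualifying partitions of 6:
6
5+1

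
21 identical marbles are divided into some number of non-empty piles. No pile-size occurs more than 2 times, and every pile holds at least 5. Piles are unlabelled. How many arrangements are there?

13

The partitions of 21 that satisfy the conditions:
21
16+5
15+6
14+7
13+8
12+9
11+10
11+5+5
10+6+5
9+7+5
9+6+6
8+8+5
8+7+6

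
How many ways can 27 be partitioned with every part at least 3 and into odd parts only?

A partial list (first 12 by largest part):
27
21, 3, 3
19, 5, 3
17, 7, 3
17, 5, 5
15, 9, 3
15, 7, 5
15, 3, 3, 3, 3
13, 11, 3
13, 9, 5
13, 7, 7
13, 5, 3, 3, 3
…and 15 more, for 27 total.

27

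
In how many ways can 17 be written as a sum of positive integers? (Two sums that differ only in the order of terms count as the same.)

297

Counting exhaustively, 297 partitions satisfy the conditions.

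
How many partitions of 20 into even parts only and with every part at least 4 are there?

12

Listing the qualifying partitions of 20:
20
16+4
14+6
12+8
12+4+4
10+10
10+6+4
8+8+4
8+6+6
8+4+4+4
6+6+4+4
4+4+4+4+4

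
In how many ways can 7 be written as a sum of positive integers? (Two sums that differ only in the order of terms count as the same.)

Listing the qualifying partitions of 7:
7
6, 1
5, 2
5, 1, 1
4, 3
4, 2, 1
4, 1, 1, 1
3, 3, 1
3, 2, 2
3, 2, 1, 1
3, 1, 1, 1, 1
2, 2, 2, 1
2, 2, 1, 1, 1
2, 1, 1, 1, 1, 1
1, 1, 1, 1, 1, 1, 1
That's 15 in total.

15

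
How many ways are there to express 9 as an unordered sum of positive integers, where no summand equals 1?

8

Listing the qualifying partitions of 9:
9
7, 2
6, 3
5, 4
5, 2, 2
4, 3, 2
3, 3, 3
3, 2, 2, 2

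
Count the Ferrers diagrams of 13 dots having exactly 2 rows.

6

The partitions of 13 that satisfy the conditions:
12, 1
11, 2
10, 3
9, 4
8, 5
7, 6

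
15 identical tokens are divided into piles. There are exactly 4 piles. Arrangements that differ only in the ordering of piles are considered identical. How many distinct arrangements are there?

27

A partial list (first 12 by largest part):
12,1,1,1
11,2,1,1
10,3,1,1
10,2,2,1
9,4,1,1
9,3,2,1
9,2,2,2
8,5,1,1
8,4,2,1
8,3,3,1
8,3,2,2
7,6,1,1
…and 15 more, for 27 total.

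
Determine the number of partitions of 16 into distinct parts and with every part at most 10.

22

Listing the qualifying partitions of 16:
6,10
1,5,10
2,4,10
1,2,3,10
7,9
1,6,9
2,5,9
3,4,9
1,2,4,9
1,7,8
2,6,8
3,5,8
1,2,5,8
1,3,4,8
3,6,7
1,2,6,7
4,5,7
1,3,5,7
2,3,4,7
1,4,5,6
2,3,5,6
1,2,3,4,6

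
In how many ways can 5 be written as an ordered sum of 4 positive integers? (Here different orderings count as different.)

4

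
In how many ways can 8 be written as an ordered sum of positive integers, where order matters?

Each of the 7 gaps between 8 units is either a break or not: 2^7 = 128.

128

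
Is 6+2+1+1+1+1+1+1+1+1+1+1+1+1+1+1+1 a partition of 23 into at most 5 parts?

The parts sum to 23, and the condition 'there are at most 5 summands' is violated.

No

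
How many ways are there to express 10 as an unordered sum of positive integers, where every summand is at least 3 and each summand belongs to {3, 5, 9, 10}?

2

They are:
10
5+5
That's 2 in total.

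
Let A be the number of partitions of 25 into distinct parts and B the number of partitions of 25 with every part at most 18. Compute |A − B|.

Partitions of 25 into distinct parts: 142.
Partitions of 25 with every part at most 18: 1928.
|142 − 1928| = 1786.

1786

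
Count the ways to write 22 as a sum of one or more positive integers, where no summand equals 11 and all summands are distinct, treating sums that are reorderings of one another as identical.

78

A full systematic count gives 78.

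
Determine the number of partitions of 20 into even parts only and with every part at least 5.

5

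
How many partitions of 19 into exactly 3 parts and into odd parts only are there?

10

Listing the qualifying partitions of 19:
17 + 1 + 1
15 + 3 + 1
13 + 5 + 1
13 + 3 + 3
11 + 7 + 1
11 + 5 + 3
9 + 9 + 1
9 + 7 + 3
9 + 5 + 5
7 + 7 + 5
Counting gives 10.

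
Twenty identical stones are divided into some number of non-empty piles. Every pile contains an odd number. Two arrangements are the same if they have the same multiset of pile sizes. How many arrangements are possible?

There are too many to list fully; the first 12 (by largest part) are:
19+1
17+3
17+1+1+1
15+5
15+3+1+1
15+1+1+1+1+1
13+7
13+5+1+1
13+3+3+1
13+3+1+1+1+1
13+1+1+1+1+1+1+1
11+9
…and 52 more, for 64 total.

64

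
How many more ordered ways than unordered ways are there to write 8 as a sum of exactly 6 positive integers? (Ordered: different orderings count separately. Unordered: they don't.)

19

Ordered (compositions into 6 parts): C(7,5) = 21.
Unordered (partitions into 6 parts): 2.
Difference: 21 − 2 = 19.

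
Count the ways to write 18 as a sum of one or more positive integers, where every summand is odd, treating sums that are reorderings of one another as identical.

46

A partial list (first 12 by largest part):
17+1
15+3
15+1+1+1
13+5
13+3+1+1
13+1+1+1+1+1
11+7
11+5+1+1
11+3+3+1
11+3+1+1+1+1
11+1+1+1+1+1+1+1
9+9
…and 34 more, for 46 total.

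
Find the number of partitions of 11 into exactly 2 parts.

5

They are:
10+1
9+2
8+3
7+4
6+5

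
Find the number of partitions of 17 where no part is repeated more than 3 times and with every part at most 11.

149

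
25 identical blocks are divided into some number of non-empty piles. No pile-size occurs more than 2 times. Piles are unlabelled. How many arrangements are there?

Counting exhaustively, 513 partitions satisfy the conditions.

513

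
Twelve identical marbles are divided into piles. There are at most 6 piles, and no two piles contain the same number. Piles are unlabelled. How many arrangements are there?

The partitions of 12 that satisfy the conditions:
12
11 + 1
10 + 2
9 + 3
9 + 2 + 1
8 + 4
8 + 3 + 1
7 + 5
7 + 4 + 1
7 + 3 + 2
6 + 5 + 1
6 + 4 + 2
6 + 3 + 2 + 1
5 + 4 + 3
5 + 4 + 2 + 1

15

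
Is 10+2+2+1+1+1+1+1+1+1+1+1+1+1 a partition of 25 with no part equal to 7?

Yes

The parts sum to 25, and the condition 'no summand equals 7' holds.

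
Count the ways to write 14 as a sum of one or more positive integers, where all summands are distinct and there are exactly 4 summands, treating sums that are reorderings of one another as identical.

Listing the qualifying partitions of 14:
8,3,2,1
7,4,2,1
6,5,2,1
6,4,3,1
5,4,3,2
Counting gives 5.

5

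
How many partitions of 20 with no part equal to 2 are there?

242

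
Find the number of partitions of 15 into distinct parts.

27

A partial list (first 12 by largest part):
15
14, 1
13, 2
12, 3
12, 2, 1
11, 4
11, 3, 1
10, 5
10, 4, 1
10, 3, 2
9, 6
9, 5, 1
…and 15 more, for 27 total.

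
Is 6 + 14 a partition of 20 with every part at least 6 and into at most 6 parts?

The parts sum to 20, and the condition 'every summand is at least 6' holds; the condition 'there are at most 6 summands' holds.

Yes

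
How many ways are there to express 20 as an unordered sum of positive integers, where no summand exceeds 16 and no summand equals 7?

519

Enumerating by decreasing first part gives 519 partitions in all.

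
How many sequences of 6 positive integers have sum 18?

By stars and bars with positive parts, the count is C(17,5) = 6188.

6188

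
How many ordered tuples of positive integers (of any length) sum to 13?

4096

The number of compositions of n is 2^(n−1); here 2^12 = 4096.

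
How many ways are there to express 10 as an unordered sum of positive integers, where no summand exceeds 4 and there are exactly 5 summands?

5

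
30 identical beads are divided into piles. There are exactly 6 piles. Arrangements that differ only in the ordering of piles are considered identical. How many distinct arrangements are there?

532

Direct enumeration gives 532 partitions.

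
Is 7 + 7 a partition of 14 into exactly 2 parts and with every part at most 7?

Yes

The parts sum to 14, and the condition 'there are exactly 2 summands' holds; the condition 'no summand exceeds 7' holds.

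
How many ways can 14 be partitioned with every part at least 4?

Listing the qualifying partitions of 14:
14
4,10
5,9
6,8
7,7
4,4,6
4,5,5

7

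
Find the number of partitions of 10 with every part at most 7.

There are too many to list fully; the first 12 (by largest part) are:
7,3
7,2,1
7,1,1,1
6,4
6,3,1
6,2,2
6,2,1,1
6,1,1,1,1
5,5
5,4,1
5,3,2
5,3,1,1
…and 26 more, for 38 total.

38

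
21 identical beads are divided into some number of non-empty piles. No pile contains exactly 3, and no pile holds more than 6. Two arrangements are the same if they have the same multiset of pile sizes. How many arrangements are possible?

132

There are 132 such partitions.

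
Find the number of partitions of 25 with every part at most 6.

612

A full systematic count gives 612.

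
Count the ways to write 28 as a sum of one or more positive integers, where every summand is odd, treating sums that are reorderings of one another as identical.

There are 222 such partitions.

222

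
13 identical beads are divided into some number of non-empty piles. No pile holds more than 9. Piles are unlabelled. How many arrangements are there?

94

Direct enumeration gives 94 partitions.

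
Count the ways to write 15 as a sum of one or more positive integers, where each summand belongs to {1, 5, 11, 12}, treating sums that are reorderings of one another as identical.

6

They are:
1,1,1,12
1,1,1,1,11
5,5,5
1,1,1,1,1,5,5
1,1,1,1,1,1,1,1,1,1,5
1,1,1,1,1,1,1,1,1,1,1,1,1,1,1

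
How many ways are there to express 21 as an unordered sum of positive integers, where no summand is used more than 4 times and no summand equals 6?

Enumerating by decreasing first part gives 378 partitions in all.

378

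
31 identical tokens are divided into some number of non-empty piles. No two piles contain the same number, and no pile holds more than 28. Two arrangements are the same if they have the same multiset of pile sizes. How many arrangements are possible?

337

Counting exhaustively, 337 partitions satisfy the conditions.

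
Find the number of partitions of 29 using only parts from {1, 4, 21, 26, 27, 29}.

They are:
29
27, 1, 1
26, 1, 1, 1
21, 4, 4
21, 4, 1, 1, 1, 1
21, 1, 1, 1, 1, 1, 1, 1, 1
4, 4, 4, 4, 4, 4, 4, 1
4, 4, 4, 4, 4, 4, 1, 1, 1, 1, 1
4, 4, 4, 4, 4, 1, 1, 1, 1, 1, 1, 1, 1, 1
4, 4, 4, 4, 1, 1, 1, 1, 1, 1, 1, 1, 1, 1, 1, 1, 1
4, 4, 4, 1, 1, 1, 1, 1, 1, 1, 1, 1, 1, 1, 1, 1, 1, 1, 1, 1
4, 4, 1, 1, 1, 1, 1, 1, 1, 1, 1, 1, 1, 1, 1, 1, 1, 1, 1, 1, 1, 1, 1
4, 1, 1, 1, 1, 1, 1, 1, 1, 1, 1, 1, 1, 1, 1, 1, 1, 1, 1, 1, 1, 1, 1, 1, 1, 1
1, 1, 1, 1, 1, 1, 1, 1, 1, 1, 1, 1, 1, 1, 1, 1, 1, 1, 1, 1, 1, 1, 1, 1, 1, 1, 1, 1, 1
That's 14 in total.

14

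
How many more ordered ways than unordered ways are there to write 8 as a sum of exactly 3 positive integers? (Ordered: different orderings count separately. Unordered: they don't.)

16

Compositions: C(7,2) = 21.
Partitions of 8 into exactly 3 parts: 5.
Difference: 21 − 5 = 16.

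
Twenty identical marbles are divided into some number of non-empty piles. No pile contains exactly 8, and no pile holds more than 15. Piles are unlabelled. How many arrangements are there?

538

Direct enumeration gives 538 partitions.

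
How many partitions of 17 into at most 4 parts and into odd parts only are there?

Listing the qualifying partitions of 17:
17
15, 1, 1
13, 3, 1
11, 5, 1
11, 3, 3
9, 7, 1
9, 5, 3
7, 7, 3
7, 5, 5

9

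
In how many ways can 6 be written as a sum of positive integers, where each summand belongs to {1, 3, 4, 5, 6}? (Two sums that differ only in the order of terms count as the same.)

6

Enumerating:
6
5+1
4+1+1
3+3
3+1+1+1
1+1+1+1+1+1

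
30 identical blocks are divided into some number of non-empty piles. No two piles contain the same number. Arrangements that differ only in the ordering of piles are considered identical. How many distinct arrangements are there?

296

Enumerating by decreasing first part gives 296 partitions in all.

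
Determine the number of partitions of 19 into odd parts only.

54

A partial list (first 12 by largest part):
19
17+1+1
15+3+1
15+1+1+1+1
13+5+1
13+3+3
13+3+1+1+1
13+1+1+1+1+1+1
11+7+1
11+5+3
11+5+1+1+1
11+3+3+1+1
…and 42 more, for 54 total.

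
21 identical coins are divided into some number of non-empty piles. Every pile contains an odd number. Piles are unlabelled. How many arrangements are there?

76

Direct enumeration gives 76 partitions.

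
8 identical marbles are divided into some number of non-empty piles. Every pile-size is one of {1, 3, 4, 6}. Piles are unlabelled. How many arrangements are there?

Listing the qualifying partitions of 8:
6, 1, 1
4, 4
4, 3, 1
4, 1, 1, 1, 1
3, 3, 1, 1
3, 1, 1, 1, 1, 1
1, 1, 1, 1, 1, 1, 1, 1
That's 7 in total.

7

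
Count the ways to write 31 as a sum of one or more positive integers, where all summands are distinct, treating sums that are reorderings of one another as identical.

340

Systematic enumeration (by largest part, then next-largest, …) yields 340.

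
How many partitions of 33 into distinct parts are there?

448

Counting exhaustively, 448 partitions satisfy the conditions.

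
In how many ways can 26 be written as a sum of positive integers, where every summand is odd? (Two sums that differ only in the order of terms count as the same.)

A full systematic count gives 165.

165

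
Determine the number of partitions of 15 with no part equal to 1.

41

A partial list (first 12 by largest part):
15
2, 13
3, 12
4, 11
2, 2, 11
5, 10
2, 3, 10
6, 9
2, 4, 9
3, 3, 9
2, 2, 2, 9
7, 8
…and 29 more, for 41 total.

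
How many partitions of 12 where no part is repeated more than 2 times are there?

A partial list (first 12 by largest part):
12
11,1
10,2
10,1,1
9,3
9,2,1
8,4
8,3,1
8,2,2
8,2,1,1
7,5
7,4,1
…and 24 more, for 36 total.

36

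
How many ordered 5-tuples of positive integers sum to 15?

1001

Place 4 bars in the 14 internal gaps of a row of 15 dots: C(14,4) = 1001.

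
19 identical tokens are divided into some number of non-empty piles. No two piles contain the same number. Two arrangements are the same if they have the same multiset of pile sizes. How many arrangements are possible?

54

There are too many to list fully; the first 12 (by largest part) are:
19
18, 1
17, 2
16, 3
16, 2, 1
15, 4
15, 3, 1
14, 5
14, 4, 1
14, 3, 2
13, 6
13, 5, 1
…and 42 more, for 54 total.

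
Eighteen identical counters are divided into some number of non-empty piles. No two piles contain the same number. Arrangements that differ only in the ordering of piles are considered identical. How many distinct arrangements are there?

There are too many to list fully; the first 12 (by largest part) are:
18
1,17
2,16
3,15
1,2,15
4,14
1,3,14
5,13
1,4,13
2,3,13
6,12
1,5,12
…and 34 more, for 46 total.

46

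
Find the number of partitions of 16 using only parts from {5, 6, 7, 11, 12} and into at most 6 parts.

The partitions of 16 that satisfy the conditions:
5 + 11
5 + 5 + 6
That's 2 in total.

2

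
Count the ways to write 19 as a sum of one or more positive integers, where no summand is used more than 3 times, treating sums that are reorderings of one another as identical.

258

A full systematic count gives 258.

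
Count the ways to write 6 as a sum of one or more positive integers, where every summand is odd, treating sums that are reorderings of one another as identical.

4

The partitions of 6 that satisfy the conditions:
5 + 1
3 + 3
3 + 1 + 1 + 1
1 + 1 + 1 + 1 + 1 + 1
That's 4 in total.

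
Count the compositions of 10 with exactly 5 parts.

126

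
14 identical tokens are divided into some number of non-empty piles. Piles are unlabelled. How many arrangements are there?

Enumerating by decreasing first part gives 135 partitions in all.

135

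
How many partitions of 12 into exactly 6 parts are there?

Enumerating:
7 + 1 + 1 + 1 + 1 + 1
6 + 2 + 1 + 1 + 1 + 1
5 + 3 + 1 + 1 + 1 + 1
5 + 2 + 2 + 1 + 1 + 1
4 + 4 + 1 + 1 + 1 + 1
4 + 3 + 2 + 1 + 1 + 1
4 + 2 + 2 + 2 + 1 + 1
3 + 3 + 3 + 1 + 1 + 1
3 + 3 + 2 + 2 + 1 + 1
3 + 2 + 2 + 2 + 2 + 1
2 + 2 + 2 + 2 + 2 + 2

11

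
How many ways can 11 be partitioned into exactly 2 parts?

5

Listing the qualifying partitions of 11:
10,1
9,2
8,3
7,4
6,5
Counting gives 5.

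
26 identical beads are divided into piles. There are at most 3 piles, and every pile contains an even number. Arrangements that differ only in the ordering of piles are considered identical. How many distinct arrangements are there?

Listing the qualifying partitions of 26:
26
24, 2
22, 4
22, 2, 2
20, 6
20, 4, 2
18, 8
18, 6, 2
18, 4, 4
16, 10
16, 8, 2
16, 6, 4
14, 12
14, 10, 2
14, 8, 4
14, 6, 6
12, 12, 2
12, 10, 4
12, 8, 6
10, 10, 6
10, 8, 8
That's 21 in total.

21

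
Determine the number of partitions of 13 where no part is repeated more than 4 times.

76

Direct enumeration gives 76 partitions.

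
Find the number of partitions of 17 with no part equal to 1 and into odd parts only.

Enumerating:
17
11,3,3
9,5,3
7,7,3
7,5,5
5,3,3,3,3
Counting gives 6.

6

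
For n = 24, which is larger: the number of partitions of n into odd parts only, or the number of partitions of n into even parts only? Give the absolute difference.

Partitions of 24 into odd parts only: 122.
Partitions of 24 into even parts only: 77.
|122 − 77| = 45.

45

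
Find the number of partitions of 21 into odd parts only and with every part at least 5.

4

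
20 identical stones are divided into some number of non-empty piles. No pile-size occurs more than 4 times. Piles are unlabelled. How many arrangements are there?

409

Direct enumeration gives 409 partitions.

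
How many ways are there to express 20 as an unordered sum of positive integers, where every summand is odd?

There are too many to list fully; the first 12 (by largest part) are:
19+1
17+3
17+1+1+1
15+5
15+3+1+1
15+1+1+1+1+1
13+7
13+5+1+1
13+3+3+1
13+3+1+1+1+1
13+1+1+1+1+1+1+1
11+9
…and 52 more, for 64 total.

64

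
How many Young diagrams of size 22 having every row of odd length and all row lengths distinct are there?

8

The partitions of 22 that satisfy the conditions:
1+21
3+19
5+17
7+15
9+13
1+3+5+13
1+3+7+11
1+5+7+9
Counting gives 8.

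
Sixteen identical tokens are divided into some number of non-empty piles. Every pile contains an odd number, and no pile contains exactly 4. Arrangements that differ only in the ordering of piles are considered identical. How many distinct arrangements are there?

A partial list (first 12 by largest part):
1, 15
3, 13
1, 1, 1, 13
5, 11
1, 1, 3, 11
1, 1, 1, 1, 1, 11
7, 9
1, 1, 5, 9
1, 3, 3, 9
1, 1, 1, 1, 3, 9
1, 1, 1, 1, 1, 1, 1, 9
1, 1, 7, 7
…and 20 more, for 32 total.

32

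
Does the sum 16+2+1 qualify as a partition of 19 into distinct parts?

Yes

The parts sum to 19, and the condition 'all summands are distinct' holds.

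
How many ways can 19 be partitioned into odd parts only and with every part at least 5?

Enumerating:
19
9,5,5
7,7,5
That's 3 in total.

3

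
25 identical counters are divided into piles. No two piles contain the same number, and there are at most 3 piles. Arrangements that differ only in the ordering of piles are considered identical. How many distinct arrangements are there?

53

A partial list (first 12 by largest part):
25
24+1
23+2
22+3
22+2+1
21+4
21+3+1
20+5
20+4+1
20+3+2
19+6
19+5+1
…and 41 more, for 53 total.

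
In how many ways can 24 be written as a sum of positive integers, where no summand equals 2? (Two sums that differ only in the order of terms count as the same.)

Systematic enumeration (by largest part, then next-largest, …) yields 573.

573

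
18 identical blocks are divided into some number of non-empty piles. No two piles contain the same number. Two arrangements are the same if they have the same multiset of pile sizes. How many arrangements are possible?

46

A partial list (first 12 by largest part):
18
1+17
2+16
3+15
1+2+15
4+14
1+3+14
5+13
1+4+13
2+3+13
6+12
1+5+12
…and 34 more, for 46 total.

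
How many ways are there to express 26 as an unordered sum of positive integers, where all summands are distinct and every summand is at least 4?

31

A partial list (first 12 by largest part):
26
22+4
21+5
20+6
19+7
18+8
17+9
17+5+4
16+10
16+6+4
15+11
15+7+4
…and 19 more, for 31 total.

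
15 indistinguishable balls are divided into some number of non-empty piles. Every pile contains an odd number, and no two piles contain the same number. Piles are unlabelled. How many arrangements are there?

Enumerating:
15
11 + 3 + 1
9 + 5 + 1
7 + 5 + 3
That's 4 in total.

4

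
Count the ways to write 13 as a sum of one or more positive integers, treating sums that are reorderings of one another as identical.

101

A full systematic count gives 101.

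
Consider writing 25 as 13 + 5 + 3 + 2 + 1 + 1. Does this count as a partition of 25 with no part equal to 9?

Yes

The parts sum to 25, and the condition 'no summand equals 9' holds.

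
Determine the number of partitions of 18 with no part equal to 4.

250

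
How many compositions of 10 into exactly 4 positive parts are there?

84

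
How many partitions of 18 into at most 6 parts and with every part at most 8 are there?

116

A full systematic count gives 116.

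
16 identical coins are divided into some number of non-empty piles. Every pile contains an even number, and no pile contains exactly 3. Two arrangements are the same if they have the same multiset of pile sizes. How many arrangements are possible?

The partitions of 16 that satisfy the conditions:
16
2, 14
4, 12
2, 2, 12
6, 10
2, 4, 10
2, 2, 2, 10
8, 8
2, 6, 8
4, 4, 8
2, 2, 4, 8
2, 2, 2, 2, 8
4, 6, 6
2, 2, 6, 6
2, 4, 4, 6
2, 2, 2, 4, 6
2, 2, 2, 2, 2, 6
4, 4, 4, 4
2, 2, 4, 4, 4
2, 2, 2, 2, 4, 4
2, 2, 2, 2, 2, 2, 4
2, 2, 2, 2, 2, 2, 2, 2

22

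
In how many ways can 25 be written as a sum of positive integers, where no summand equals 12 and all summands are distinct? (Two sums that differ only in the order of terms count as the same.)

Counting exhaustively, 125 partitions satisfy the conditions.

125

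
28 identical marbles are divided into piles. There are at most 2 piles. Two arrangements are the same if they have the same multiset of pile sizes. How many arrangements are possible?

15

The partitions of 28 that satisfy the conditions:
28
1 + 27
2 + 26
3 + 25
4 + 24
5 + 23
6 + 22
7 + 21
8 + 20
9 + 19
10 + 18
11 + 17
12 + 16
13 + 15
14 + 14
Counting gives 15.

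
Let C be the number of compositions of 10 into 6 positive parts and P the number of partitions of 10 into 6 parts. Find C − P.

Ordered (compositions into 6 parts): C(9,5) = 126.
Partitions of 10 into exactly 6 parts: 5.
Difference: 126 − 5 = 121.

121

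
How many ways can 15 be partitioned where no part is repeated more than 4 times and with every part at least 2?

A partial list (first 12 by largest part):
15
13, 2
12, 3
11, 4
11, 2, 2
10, 5
10, 3, 2
9, 6
9, 4, 2
9, 3, 3
9, 2, 2, 2
8, 7
…and 26 more, for 38 total.

38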